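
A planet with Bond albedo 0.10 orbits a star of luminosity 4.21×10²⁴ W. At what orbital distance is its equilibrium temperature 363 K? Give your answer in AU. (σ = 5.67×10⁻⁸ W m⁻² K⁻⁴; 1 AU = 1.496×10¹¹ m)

d ≈ 0.0585 AU

From T_eq⁴ = L(1−A)/(16πσd²): d = √[L(1−A)/(16πσT_eq⁴)].
d = √[4.21×10²⁴ × 0.90 / (16π × 5.67×10⁻⁸ × (363)⁴)] = 8.75×10⁹ m = 0.0585 AU.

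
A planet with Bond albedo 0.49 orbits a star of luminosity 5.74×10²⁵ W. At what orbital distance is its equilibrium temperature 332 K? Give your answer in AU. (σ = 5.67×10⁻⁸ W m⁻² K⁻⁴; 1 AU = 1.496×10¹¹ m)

d ≈ 0.194 AU

From T_eq⁴ = L(1−A)/(16πσd²): d = √[L(1−A)/(16πσT_eq⁴)].
d = √[5.74×10²⁵ × 0.51 / (16π × 5.67×10⁻⁸ × (332)⁴)] = 2.91×10¹⁰ m = 0.194 AU.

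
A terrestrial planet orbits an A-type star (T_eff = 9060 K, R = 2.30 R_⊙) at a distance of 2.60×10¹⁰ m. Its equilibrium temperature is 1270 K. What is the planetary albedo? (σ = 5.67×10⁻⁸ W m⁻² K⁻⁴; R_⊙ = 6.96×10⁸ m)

A ≈ 0.59

R_⋆ = 2.30 × 6.96×10⁸ = 1.60×10⁹ m.
L = 4πR_⋆²σT_⋆⁴ = 4π(1.60×10⁹)² × 5.67×10⁻⁸ × (9060)⁴ = 1.23×10²⁸ W.
S = L/(4πd²) = 1.45×10⁶ W m⁻².
From T_eq⁴ = S(1−A)/(4σ): 1−A = 4σT_eq⁴/S.
1−A = 4 × 5.67×10⁻⁸ × (1270)⁴ / 1.45×10⁶ = 0.407.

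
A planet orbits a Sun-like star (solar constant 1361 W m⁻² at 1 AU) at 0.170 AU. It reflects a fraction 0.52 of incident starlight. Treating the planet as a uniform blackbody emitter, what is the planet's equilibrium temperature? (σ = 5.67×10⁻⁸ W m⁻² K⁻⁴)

Flux at 0.170 AU: S = 1361/0.170² = 4.71×10⁴ W m⁻².
Energy balance: absorbed = emitted ⇒ πR²·S(1−A) = 4πR²·σT_eq⁴, so T_eq⁴ = S(1−A)/(4σ).
T_eq = [4.71×10⁴ × 0.48 / (4 × 5.67×10⁻⁸)]^(1/4) = (9.97×10¹⁰)^(1/4) = 562 K.

T_eq ≈ 562 K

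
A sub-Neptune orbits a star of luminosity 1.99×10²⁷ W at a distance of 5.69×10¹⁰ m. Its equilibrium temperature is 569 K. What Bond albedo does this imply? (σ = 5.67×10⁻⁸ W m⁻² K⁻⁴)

A ≈ 0.51

Flux: S = L/(4πd²) = 1.99×10²⁷/(4π×(5.69×10¹⁰)²) = 4.89×10⁴ W m⁻².
From T_eq⁴ = S(1−A)/(4σ): 1−A = 4σT_eq⁴/S.
1−A = 4 × 5.67×10⁻⁸ × (569)⁴ / 4.89×10⁴ = 0.486.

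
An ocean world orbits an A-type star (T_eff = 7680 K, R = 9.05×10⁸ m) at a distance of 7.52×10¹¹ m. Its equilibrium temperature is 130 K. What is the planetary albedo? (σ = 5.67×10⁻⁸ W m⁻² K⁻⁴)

L = 4πR_⋆²σT_⋆⁴ = 4π(9.05×10⁸)² × 5.67×10⁻⁸ × (7680)⁴ = 2.03×10²⁷ W.
S = L/(4πd²) = 286 W m⁻².
From T_eq⁴ = S(1−A)/(4σ): 1−A = 4σT_eq⁴/S.
1−A = 4 × 5.67×10⁻⁸ × (130)⁴ / 286 = 0.227.

A ≈ 0.77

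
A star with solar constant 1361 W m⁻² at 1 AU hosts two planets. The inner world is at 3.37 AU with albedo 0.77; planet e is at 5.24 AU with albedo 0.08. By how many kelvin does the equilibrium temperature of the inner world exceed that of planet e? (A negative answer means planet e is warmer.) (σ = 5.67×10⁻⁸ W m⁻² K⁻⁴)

T_eq = [S₀(1−A)/(4σd²)]^(1/4), so T ∝ (1−A)^(1/4) / √d.
T₁ = [1361×0.23/(4×5.67×10⁻⁸×3.37²)]^(1/4) = 105.00 K.
T₂ = [1361×0.92/(4×5.67×10⁻⁸×5.24²)]^(1/4) = 119.08 K.

ΔT ≈ -14.1 K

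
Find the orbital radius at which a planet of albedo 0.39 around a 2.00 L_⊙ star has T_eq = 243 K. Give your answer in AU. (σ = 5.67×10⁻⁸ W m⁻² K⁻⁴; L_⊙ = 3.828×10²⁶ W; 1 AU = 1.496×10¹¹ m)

L = 2.00 × 3.828×10²⁶ = 7.66×10²⁶ W.
From T_eq⁴ = L(1−A)/(16πσd²): d = √[L(1−A)/(16πσT_eq⁴)].
d = √[7.66×10²⁶ × 0.61 / (16π × 5.67×10⁻⁸ × (243)⁴)] = 2.17×10¹¹ m = 1.45 AU.

d ≈ 1.45 AU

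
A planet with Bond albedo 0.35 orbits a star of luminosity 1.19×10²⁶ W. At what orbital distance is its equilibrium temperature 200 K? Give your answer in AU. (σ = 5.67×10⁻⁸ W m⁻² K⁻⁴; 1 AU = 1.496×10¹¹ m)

From T_eq⁴ = L(1−A)/(16πσd²): d = √[L(1−A)/(16πσT_eq⁴)].
d = √[1.19×10²⁶ × 0.65 / (16π × 5.67×10⁻⁸ × (200)⁴)] = 1.30×10¹¹ m = 0.871 AU.

d ≈ 0.871 AU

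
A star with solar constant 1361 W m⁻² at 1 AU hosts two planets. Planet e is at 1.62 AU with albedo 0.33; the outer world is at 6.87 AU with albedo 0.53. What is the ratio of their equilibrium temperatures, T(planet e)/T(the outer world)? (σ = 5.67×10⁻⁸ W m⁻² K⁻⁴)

T_eq = [S₀(1−A)/(4σd²)]^(1/4), so T ∝ (1−A)^(1/4) / √d.
T₁ = [1361×0.67/(4×5.67×10⁻⁸×1.62²)]^(1/4) = 197.84 K.
T₂ = [1361×0.47/(4×5.67×10⁻⁸×6.87²)]^(1/4) = 87.92 K.

T₁/T₂ ≈ 2.250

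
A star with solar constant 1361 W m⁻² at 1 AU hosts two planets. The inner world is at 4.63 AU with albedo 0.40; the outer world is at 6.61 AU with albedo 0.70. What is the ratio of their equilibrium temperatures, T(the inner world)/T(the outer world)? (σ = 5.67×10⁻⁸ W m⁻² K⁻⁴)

T_eq = [S₀(1−A)/(4σd²)]^(1/4), so T ∝ (1−A)^(1/4) / √d.
T₁ = [1361×0.60/(4×5.67×10⁻⁸×4.63²)]^(1/4) = 113.84 K.
T₂ = [1361×0.30/(4×5.67×10⁻⁸×6.61²)]^(1/4) = 80.12 K.

T₁/T₂ ≈ 1.421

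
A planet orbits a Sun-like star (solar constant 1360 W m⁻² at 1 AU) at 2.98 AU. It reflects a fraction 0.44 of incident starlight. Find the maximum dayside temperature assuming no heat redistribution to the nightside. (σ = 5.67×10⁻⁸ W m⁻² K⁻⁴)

Flux at 2.98 AU: S = 1360/2.98² = 153 W m⁻².
With no redistribution each surface element balances locally: S(1−A) = σT⁴.
T = [153 × 0.56 / 5.67×10⁻⁸]^(1/4) = (1.51×10⁹)^(1/4) = 197 K.

T_ss ≈ 197 K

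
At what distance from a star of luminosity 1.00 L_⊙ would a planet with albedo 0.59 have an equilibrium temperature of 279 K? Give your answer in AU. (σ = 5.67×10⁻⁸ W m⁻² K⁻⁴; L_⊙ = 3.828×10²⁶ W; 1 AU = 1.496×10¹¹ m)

d ≈ 0.637 AU

L = 1.00 × 3.828×10²⁶ = 3.83×10²⁶ W.
From T_eq⁴ = L(1−A)/(16πσd²): d = √[L(1−A)/(16πσT_eq⁴)].
d = √[3.83×10²⁶ × 0.41 / (16π × 5.67×10⁻⁸ × (279)⁴)] = 9.53×10¹⁰ m = 0.637 AU.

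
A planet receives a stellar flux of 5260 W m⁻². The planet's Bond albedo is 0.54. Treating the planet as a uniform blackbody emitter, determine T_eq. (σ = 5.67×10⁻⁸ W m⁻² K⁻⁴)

Energy balance: absorbed = emitted ⇒ πR²·S(1−A) = 4πR²·σT_eq⁴, so T_eq⁴ = S(1−A)/(4σ).
T_eq = [5260 × 0.46 / (4 × 5.67×10⁻⁸)]^(1/4) = (1.07×10¹⁰)^(1/4) = 321 K.

T_eq ≈ 321 K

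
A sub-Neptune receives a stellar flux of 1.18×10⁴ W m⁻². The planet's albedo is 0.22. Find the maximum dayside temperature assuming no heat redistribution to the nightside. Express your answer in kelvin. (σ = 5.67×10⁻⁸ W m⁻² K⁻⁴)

With no redistribution each surface element balances locally: S(1−A) = σT⁴.
T = [1.18×10⁴ × 0.78 / 5.67×10⁻⁸]^(1/4) = (1.62×10¹¹)^(1/4) = 635 K.

T_ss ≈ 635 K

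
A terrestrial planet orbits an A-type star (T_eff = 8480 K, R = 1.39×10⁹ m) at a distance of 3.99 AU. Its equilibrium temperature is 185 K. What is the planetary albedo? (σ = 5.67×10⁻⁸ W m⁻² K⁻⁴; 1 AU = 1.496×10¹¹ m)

A ≈ 0.83

d = 3.99 AU = 5.97×10¹¹ m.
L = 4πR_⋆²σT_⋆⁴ = 4π(1.39×10⁹)² × 5.67×10⁻⁸ × (8480)⁴ = 7.12×10²⁷ W.
S = L/(4πd²) = 1590 W m⁻².
From T_eq⁴ = S(1−A)/(4σ): 1−A = 4σT_eq⁴/S.
1−A = 4 × 5.67×10⁻⁸ × (185)⁴ / 1590 = 0.167.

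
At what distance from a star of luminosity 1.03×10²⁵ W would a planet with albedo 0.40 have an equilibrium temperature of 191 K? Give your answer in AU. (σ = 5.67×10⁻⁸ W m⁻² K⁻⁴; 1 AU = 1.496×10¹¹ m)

d ≈ 0.270 AU

From T_eq⁴ = L(1−A)/(16πσd²): d = √[L(1−A)/(16πσT_eq⁴)].
d = √[1.03×10²⁵ × 0.60 / (16π × 5.67×10⁻⁸ × (191)⁴)] = 4.04×10¹⁰ m = 0.270 AU.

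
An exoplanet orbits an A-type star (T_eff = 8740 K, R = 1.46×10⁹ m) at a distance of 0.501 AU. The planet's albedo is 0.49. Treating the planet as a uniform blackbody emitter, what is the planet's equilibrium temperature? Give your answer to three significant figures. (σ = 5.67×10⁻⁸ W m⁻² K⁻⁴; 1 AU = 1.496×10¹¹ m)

T_eq ≈ 729 K

d = 0.501 AU = 7.49×10¹⁰ m.
L = 4πR_⋆²σT_⋆⁴ = 4π(1.46×10⁹)² × 5.67×10⁻⁸ × (8740)⁴ = 8.86×10²⁷ W.
S = L/(4πd²) = 1.26×10⁵ W m⁻².
Energy balance: absorbed = emitted ⇒ πR²·S(1−A) = 4πR²·σT_eq⁴, so T_eq⁴ = S(1−A)/(4σ).
T_eq = [1.26×10⁵ × 0.51 / (4 × 5.67×10⁻⁸)]^(1/4) = (2.82×10¹¹)^(1/4) = 729 K.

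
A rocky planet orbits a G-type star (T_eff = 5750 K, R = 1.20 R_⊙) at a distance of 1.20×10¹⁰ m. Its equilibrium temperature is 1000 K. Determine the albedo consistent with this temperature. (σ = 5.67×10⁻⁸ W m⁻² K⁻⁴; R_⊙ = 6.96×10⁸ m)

R_⋆ = 1.20 × 6.96×10⁸ = 8.35×10⁸ m.
L = 4πR_⋆²σT_⋆⁴ = 4π(8.35×10⁸)² × 5.67×10⁻⁸ × (5750)⁴ = 5.43×10²⁶ W.
S = L/(4πd²) = 3.00×10⁵ W m⁻².
From T_eq⁴ = S(1−A)/(4σ): 1−A = 4σT_eq⁴/S.
1−A = 4 × 5.67×10⁻⁸ × (1000)⁴ / 3.00×10⁵ = 0.755.

A ≈ 0.24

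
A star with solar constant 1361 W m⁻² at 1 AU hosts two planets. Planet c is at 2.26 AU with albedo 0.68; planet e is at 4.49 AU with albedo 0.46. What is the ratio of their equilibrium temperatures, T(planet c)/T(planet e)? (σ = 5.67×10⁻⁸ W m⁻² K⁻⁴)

T_eq = [S₀(1−A)/(4σd²)]^(1/4), so T ∝ (1−A)^(1/4) / √d.
T₁ = [1361×0.32/(4×5.67×10⁻⁸×2.26²)]^(1/4) = 139.25 K.
T₂ = [1361×0.54/(4×5.67×10⁻⁸×4.49²)]^(1/4) = 112.60 K.

T₁/T₂ ≈ 1.237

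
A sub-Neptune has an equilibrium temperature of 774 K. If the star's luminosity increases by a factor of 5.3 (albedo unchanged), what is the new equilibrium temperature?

T_eq ≈ 1170 K

T_eq ∝ L^(1/4) · d^(−1/2).
T′ = 774 × 5.3^(1/4) = 1170 K.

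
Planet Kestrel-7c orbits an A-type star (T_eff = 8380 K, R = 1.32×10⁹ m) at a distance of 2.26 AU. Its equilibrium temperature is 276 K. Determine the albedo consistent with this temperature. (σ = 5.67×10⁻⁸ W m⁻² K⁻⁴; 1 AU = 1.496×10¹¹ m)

A ≈ 0.69

d = 2.26 AU = 3.38×10¹¹ m.
L = 4πR_⋆²σT_⋆⁴ = 4π(1.32×10⁹)² × 5.67×10⁻⁸ × (8380)⁴ = 6.12×10²⁷ W.
S = L/(4πd²) = 4260 W m⁻².
From T_eq⁴ = S(1−A)/(4σ): 1−A = 4σT_eq⁴/S.
1−A = 4 × 5.67×10⁻⁸ × (276)⁴ / 4260 = 0.309.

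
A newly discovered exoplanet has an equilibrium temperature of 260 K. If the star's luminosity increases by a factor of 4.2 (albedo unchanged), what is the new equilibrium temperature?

T_eq ∝ L^(1/4) · d^(−1/2).
T′ = 260 × 4.2^(1/4) = 372 K.

T_eq ≈ 372 K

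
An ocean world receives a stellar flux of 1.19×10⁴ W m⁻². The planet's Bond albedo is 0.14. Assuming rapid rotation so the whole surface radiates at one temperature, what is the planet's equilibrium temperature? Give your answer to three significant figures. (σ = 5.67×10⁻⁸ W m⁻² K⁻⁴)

T_eq ≈ 461 K

Energy balance: absorbed = emitted ⇒ πR²·S(1−A) = 4πR²·σT_eq⁴, so T_eq⁴ = S(1−A)/(4σ).
T_eq = [1.19×10⁴ × 0.86 / (4 × 5.67×10⁻⁸)]^(1/4) = (4.51×10¹⁰)^(1/4) = 461 K.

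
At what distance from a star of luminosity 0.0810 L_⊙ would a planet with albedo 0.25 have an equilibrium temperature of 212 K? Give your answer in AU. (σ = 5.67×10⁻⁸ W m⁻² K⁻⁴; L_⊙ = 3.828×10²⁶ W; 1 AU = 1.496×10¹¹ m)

d ≈ 0.425 AU

L = 0.0810 × 3.828×10²⁶ = 3.10×10²⁵ W.
From T_eq⁴ = L(1−A)/(16πσd²): d = √[L(1−A)/(16πσT_eq⁴)].
d = √[3.10×10²⁵ × 0.75 / (16π × 5.67×10⁻⁸ × (212)⁴)] = 6.36×10¹⁰ m = 0.425 AU.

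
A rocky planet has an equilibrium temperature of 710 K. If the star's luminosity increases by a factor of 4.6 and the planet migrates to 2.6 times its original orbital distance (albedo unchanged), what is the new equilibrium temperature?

T_eq ∝ L^(1/4) · d^(−1/2).
T′ = 710 × 4.6^(1/4) / 2.6^(1/2) = 645 K.

T_eq ≈ 645 K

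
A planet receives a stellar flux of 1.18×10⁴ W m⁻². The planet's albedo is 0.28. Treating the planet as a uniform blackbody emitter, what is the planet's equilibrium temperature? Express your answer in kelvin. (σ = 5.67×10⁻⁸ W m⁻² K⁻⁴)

Energy balance: absorbed = emitted ⇒ πR²·S(1−A) = 4πR²·σT_eq⁴, so T_eq⁴ = S(1−A)/(4σ).
T_eq = [1.18×10⁴ × 0.72 / (4 × 5.67×10⁻⁸)]^(1/4) = (3.75×10¹⁰)^(1/4) = 440 K.

T_eq ≈ 440 K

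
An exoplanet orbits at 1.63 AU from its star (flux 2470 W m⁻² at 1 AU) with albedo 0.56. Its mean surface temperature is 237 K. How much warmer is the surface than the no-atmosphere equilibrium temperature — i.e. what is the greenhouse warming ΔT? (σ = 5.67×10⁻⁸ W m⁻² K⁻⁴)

S = 2470/1.63² = 929.7 W m⁻².
T_eq = [S(1−A)/(4σ)]^(1/4) = [929.7×0.44/(4×5.67×10⁻⁸)]^(1/4) = 206.1 K.
ΔT = T_surf − T_eq = 237 − 206.1.

ΔT ≈ 30.9 K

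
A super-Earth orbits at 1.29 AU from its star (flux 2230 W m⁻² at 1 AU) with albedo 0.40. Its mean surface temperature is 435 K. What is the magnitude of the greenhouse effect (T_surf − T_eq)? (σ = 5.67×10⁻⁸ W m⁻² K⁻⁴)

ΔT ≈ 191.0 K

S = 2230/1.29² = 1340 W m⁻².
T_eq = [S(1−A)/(4σ)]^(1/4) = [1340×0.60/(4×5.67×10⁻⁸)]^(1/4) = 244.0 K.
ΔT = T_surf − T_eq = 435 − 244.0.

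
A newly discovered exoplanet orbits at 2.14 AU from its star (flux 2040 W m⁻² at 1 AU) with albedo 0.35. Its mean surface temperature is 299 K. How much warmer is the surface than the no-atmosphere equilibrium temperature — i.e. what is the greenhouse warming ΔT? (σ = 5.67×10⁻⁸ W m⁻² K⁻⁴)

S = 2040/2.14² = 445.5 W m⁻².
T_eq = [S(1−A)/(4σ)]^(1/4) = [445.5×0.65/(4×5.67×10⁻⁸)]^(1/4) = 189.0 K.
ΔT = T_surf − T_eq = 299 − 189.0.

ΔT ≈ 110.0 K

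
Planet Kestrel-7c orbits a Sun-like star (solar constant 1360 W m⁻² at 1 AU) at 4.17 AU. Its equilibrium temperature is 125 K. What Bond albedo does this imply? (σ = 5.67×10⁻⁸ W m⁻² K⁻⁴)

Flux at 4.17 AU: S = 1360/4.17² = 78.2 W m⁻².
From T_eq⁴ = S(1−A)/(4σ): 1−A = 4σT_eq⁴/S.
1−A = 4 × 5.67×10⁻⁸ × (125)⁴ / 78.2 = 0.708.

A ≈ 0.29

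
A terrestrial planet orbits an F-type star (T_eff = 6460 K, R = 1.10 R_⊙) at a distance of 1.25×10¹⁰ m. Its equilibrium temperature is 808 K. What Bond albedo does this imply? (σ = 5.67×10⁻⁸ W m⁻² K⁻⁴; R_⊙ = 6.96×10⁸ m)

R_⋆ = 1.10 × 6.96×10⁸ = 7.66×10⁸ m.
L = 4πR_⋆²σT_⋆⁴ = 4π(7.66×10⁸)² × 5.67×10⁻⁸ × (6460)⁴ = 7.27×10²⁶ W.
S = L/(4πd²) = 3.70×10⁵ W m⁻².
From T_eq⁴ = S(1−A)/(4σ): 1−A = 4σT_eq⁴/S.
1−A = 4 × 5.67×10⁻⁸ × (808)⁴ / 3.70×10⁵ = 0.261.

A ≈ 0.74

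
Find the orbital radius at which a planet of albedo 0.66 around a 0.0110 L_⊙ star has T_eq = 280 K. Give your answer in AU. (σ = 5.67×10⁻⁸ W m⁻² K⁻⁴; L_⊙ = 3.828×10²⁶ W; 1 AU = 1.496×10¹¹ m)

d ≈ 0.0604 AU

L = 0.0110 × 3.828×10²⁶ = 4.21×10²⁴ W.
From T_eq⁴ = L(1−A)/(16πσd²): d = √[L(1−A)/(16πσT_eq⁴)].
d = √[4.21×10²⁴ × 0.34 / (16π × 5.67×10⁻⁸ × (280)⁴)] = 9.04×10⁹ m = 0.0604 AU.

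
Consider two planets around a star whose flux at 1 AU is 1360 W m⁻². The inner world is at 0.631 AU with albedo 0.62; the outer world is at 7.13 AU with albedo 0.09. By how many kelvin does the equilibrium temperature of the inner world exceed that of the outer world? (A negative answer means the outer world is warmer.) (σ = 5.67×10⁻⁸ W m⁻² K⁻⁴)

ΔT ≈ 173.3 K

T_eq = [S₀(1−A)/(4σd²)]^(1/4), so T ∝ (1−A)^(1/4) / √d.
T₁ = [1360×0.38/(4×5.67×10⁻⁸×0.631²)]^(1/4) = 275.05 K.
T₂ = [1360×0.91/(4×5.67×10⁻⁸×7.13²)]^(1/4) = 101.79 K.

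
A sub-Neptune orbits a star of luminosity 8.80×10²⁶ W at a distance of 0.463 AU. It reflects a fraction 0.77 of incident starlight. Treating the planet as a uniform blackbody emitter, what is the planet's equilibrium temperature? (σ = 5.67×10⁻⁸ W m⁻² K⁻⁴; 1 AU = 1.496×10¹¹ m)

d = 0.463 AU = 6.93×10¹⁰ m.
Flux: S = L/(4πd²) = 8.80×10²⁶/(4π×(6.93×10¹⁰)²) = 1.46×10⁴ W m⁻².
Energy balance: absorbed = emitted ⇒ πR²·S(1−A) = 4πR²·σT_eq⁴, so T_eq⁴ = S(1−A)/(4σ).
T_eq = [1.46×10⁴ × 0.23 / (4 × 5.67×10⁻⁸)]^(1/4) = (1.48×10¹⁰)^(1/4) = 349 K.

T_eq ≈ 349 K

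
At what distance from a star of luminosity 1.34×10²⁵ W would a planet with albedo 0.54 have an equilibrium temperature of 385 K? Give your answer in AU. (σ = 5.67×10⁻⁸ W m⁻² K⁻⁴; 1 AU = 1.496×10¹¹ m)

d ≈ 0.0663 AU

From T_eq⁴ = L(1−A)/(16πσd²): d = √[L(1−A)/(16πσT_eq⁴)].
d = √[1.34×10²⁵ × 0.46 / (16π × 5.67×10⁻⁸ × (385)⁴)] = 9.92×10⁹ m = 0.0663 AU.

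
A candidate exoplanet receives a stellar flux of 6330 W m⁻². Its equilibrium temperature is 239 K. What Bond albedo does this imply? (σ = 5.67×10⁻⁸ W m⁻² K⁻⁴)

A ≈ 0.88

From T_eq⁴ = S(1−A)/(4σ): 1−A = 4σT_eq⁴/S.
1−A = 4 × 5.67×10⁻⁸ × (239)⁴ / 6330 = 0.117.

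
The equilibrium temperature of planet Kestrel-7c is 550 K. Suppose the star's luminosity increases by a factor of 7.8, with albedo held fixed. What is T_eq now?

T_eq ≈ 919 K

T_eq ∝ L^(1/4) · d^(−1/2).
T′ = 550 × 7.8^(1/4) = 919 K.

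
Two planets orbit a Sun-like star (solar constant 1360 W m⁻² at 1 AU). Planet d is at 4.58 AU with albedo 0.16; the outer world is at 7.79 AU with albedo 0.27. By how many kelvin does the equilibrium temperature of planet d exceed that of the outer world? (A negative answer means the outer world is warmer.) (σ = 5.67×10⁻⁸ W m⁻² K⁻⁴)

ΔT ≈ 32.3 K

T_eq = [S₀(1−A)/(4σd²)]^(1/4), so T ∝ (1−A)^(1/4) / √d.
T₁ = [1360×0.84/(4×5.67×10⁻⁸×4.58²)]^(1/4) = 124.48 K.
T₂ = [1360×0.73/(4×5.67×10⁻⁸×7.79²)]^(1/4) = 92.16 K.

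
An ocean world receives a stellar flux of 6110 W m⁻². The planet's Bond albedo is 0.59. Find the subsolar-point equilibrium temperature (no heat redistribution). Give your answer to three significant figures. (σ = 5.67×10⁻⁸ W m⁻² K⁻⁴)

At the subsolar point the surface absorbs S(1−A) and emits σT⁴ per unit area — no factor of 4, since only the local patch is in balance.
T = [6110 × 0.41 / 5.67×10⁻⁸]^(1/4) = (4.42×10¹⁰)^(1/4) = 458 K.

T_ss ≈ 458 K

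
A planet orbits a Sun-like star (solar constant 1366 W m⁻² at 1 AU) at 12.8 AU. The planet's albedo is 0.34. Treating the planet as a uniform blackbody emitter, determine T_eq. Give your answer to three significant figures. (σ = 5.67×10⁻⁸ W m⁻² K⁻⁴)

T_eq ≈ 70.2 K

Flux at 12.8 AU: S = 1366/12.8² = 8.34 W m⁻².
Energy balance: absorbed = emitted ⇒ πR²·S(1−A) = 4πR²·σT_eq⁴, so T_eq⁴ = S(1−A)/(4σ).
T_eq = [8.34 × 0.66 / (4 × 5.67×10⁻⁸)]^(1/4) = (2.43×10⁷)^(1/4) = 70.2 K.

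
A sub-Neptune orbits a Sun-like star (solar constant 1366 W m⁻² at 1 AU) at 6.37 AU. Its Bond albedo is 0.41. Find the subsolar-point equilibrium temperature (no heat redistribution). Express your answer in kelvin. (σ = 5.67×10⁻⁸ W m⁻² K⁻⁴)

T_ss ≈ 137 K

Flux at 6.37 AU: S = 1366/6.37² = 33.7 W m⁻².
At the subsolar point the surface absorbs S(1−A) and emits σT⁴ per unit area — no factor of 4, since only the local patch is in balance.
T = [33.7 × 0.59 / 5.67×10⁻⁸]^(1/4) = (3.50×10⁸)^(1/4) = 137 K.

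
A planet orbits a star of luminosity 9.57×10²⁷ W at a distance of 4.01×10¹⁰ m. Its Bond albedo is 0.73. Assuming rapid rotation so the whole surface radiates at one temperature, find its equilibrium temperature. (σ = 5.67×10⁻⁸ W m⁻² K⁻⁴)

T_eq ≈ 867 K

Flux: S = L/(4πd²) = 9.57×10²⁷/(4π×(4.01×10¹⁰)²) = 4.74×10⁵ W m⁻².
Energy balance: absorbed = emitted ⇒ πR²·S(1−A) = 4πR²·σT_eq⁴, so T_eq⁴ = S(1−A)/(4σ).
T_eq = [4.74×10⁵ × 0.27 / (4 × 5.67×10⁻⁸)]^(1/4) = (5.64×10¹¹)^(1/4) = 867 K.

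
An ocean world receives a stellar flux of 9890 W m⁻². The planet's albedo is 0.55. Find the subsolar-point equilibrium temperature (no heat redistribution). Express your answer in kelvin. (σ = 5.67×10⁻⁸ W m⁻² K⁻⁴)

T_ss ≈ 529 K

At the subsolar point the surface absorbs S(1−A) and emits σT⁴ per unit area — no factor of 4, since only the local patch is in balance.
T = [9890 × 0.45 / 5.67×10⁻⁸]^(1/4) = (7.85×10¹⁰)^(1/4) = 529 K.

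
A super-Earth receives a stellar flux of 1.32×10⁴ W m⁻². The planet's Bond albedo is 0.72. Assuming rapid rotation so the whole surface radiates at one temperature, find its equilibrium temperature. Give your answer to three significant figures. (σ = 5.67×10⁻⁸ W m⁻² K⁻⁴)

T_eq ≈ 357 K

Energy balance: absorbed = emitted ⇒ πR²·S(1−A) = 4πR²·σT_eq⁴, so T_eq⁴ = S(1−A)/(4σ).
T_eq = [1.32×10⁴ × 0.28 / (4 × 5.67×10⁻⁸)]^(1/4) = (1.63×10¹⁰)^(1/4) = 357 K.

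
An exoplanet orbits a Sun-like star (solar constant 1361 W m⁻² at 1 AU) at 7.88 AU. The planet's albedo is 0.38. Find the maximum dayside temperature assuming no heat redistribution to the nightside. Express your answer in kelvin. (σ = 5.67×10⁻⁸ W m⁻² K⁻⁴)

T_ss ≈ 124 K

Flux at 7.88 AU: S = 1361/7.88² = 21.9 W m⁻².
With no redistribution each surface element balances locally: S(1−A) = σT⁴.
T = [21.9 × 0.62 / 5.67×10⁻⁸]^(1/4) = (2.40×10⁸)^(1/4) = 124 K.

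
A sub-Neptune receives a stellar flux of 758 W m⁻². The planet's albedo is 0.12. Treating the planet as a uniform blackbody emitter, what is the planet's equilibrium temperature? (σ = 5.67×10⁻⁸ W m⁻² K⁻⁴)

T_eq ≈ 233 K

Energy balance: absorbed = emitted ⇒ πR²·S(1−A) = 4πR²·σT_eq⁴, so T_eq⁴ = S(1−A)/(4σ).
T_eq = [758 × 0.88 / (4 × 5.67×10⁻⁸)]^(1/4) = (2.94×10⁹)^(1/4) = 233 K.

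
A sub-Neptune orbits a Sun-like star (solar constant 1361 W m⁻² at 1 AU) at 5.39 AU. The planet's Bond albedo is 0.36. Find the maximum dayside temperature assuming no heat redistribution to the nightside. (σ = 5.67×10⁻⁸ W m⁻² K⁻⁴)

T_ss ≈ 152 K

Flux at 5.39 AU: S = 1361/5.39² = 46.8 W m⁻².
With no redistribution each surface element balances locally: S(1−A) = σT⁴.
T = [46.8 × 0.64 / 5.67×10⁻⁸]^(1/4) = (5.29×10⁸)^(1/4) = 152 K.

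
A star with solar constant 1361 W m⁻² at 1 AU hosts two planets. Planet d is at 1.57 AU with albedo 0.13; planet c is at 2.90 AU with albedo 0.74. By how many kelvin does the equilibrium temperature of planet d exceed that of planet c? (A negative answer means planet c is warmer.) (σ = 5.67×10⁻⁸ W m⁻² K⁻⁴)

T_eq = [S₀(1−A)/(4σd²)]^(1/4), so T ∝ (1−A)^(1/4) / √d.
T₁ = [1361×0.87/(4×5.67×10⁻⁸×1.57²)]^(1/4) = 214.53 K.
T₂ = [1361×0.26/(4×5.67×10⁻⁸×2.90²)]^(1/4) = 116.71 K.

ΔT ≈ 97.8 K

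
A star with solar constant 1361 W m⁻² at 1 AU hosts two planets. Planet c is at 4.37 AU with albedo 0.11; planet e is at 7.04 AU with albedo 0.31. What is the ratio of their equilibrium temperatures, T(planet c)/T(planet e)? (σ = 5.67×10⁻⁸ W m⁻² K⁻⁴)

T_eq = [S₀(1−A)/(4σd²)]^(1/4), so T ∝ (1−A)^(1/4) / √d.
T₁ = [1361×0.89/(4×5.67×10⁻⁸×4.37²)]^(1/4) = 129.32 K.
T₂ = [1361×0.69/(4×5.67×10⁻⁸×7.04²)]^(1/4) = 95.60 K.

T₁/T₂ ≈ 1.353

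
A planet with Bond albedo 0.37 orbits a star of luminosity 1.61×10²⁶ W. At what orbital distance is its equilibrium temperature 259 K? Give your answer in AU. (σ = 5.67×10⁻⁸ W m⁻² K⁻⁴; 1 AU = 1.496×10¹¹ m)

d ≈ 0.594 AU

From T_eq⁴ = L(1−A)/(16πσd²): d = √[L(1−A)/(16πσT_eq⁴)].
d = √[1.61×10²⁶ × 0.63 / (16π × 5.67×10⁻⁸ × (259)⁴)] = 8.89×10¹⁰ m = 0.594 AU.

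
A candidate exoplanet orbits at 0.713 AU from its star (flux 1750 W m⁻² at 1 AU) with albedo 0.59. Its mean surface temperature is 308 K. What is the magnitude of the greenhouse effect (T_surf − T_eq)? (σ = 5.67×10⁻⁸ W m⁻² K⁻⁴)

S = 1750/0.713² = 3442 W m⁻².
T_eq = [S(1−A)/(4σ)]^(1/4) = [3442×0.41/(4×5.67×10⁻⁸)]^(1/4) = 280.9 K.
ΔT = T_surf − T_eq = 308 − 280.9.

ΔT ≈ 27.1 K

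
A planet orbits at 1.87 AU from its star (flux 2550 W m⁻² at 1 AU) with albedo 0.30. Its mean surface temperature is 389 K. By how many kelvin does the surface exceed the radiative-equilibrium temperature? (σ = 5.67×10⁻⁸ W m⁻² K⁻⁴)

S = 2550/1.87² = 729.2 W m⁻².
T_eq = [S(1−A)/(4σ)]^(1/4) = [729.2×0.70/(4×5.67×10⁻⁸)]^(1/4) = 217.8 K.
ΔT = T_surf − T_eq = 389 − 217.8.

ΔT ≈ 171.2 K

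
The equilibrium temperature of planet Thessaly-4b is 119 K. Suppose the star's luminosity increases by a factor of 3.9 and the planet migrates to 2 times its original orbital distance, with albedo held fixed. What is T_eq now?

T_eq ≈ 118 K

T_eq ∝ L^(1/4) · d^(−1/2).
T′ = 119 × 3.9^(1/4) / 2^(1/2) = 118 K.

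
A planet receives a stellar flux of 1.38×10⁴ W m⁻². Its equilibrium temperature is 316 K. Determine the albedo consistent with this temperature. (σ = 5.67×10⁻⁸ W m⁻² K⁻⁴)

From T_eq⁴ = S(1−A)/(4σ): 1−A = 4σT_eq⁴/S.
1−A = 4 × 5.67×10⁻⁸ × (316)⁴ / 1.38×10⁴ = 0.164.

A ≈ 0.84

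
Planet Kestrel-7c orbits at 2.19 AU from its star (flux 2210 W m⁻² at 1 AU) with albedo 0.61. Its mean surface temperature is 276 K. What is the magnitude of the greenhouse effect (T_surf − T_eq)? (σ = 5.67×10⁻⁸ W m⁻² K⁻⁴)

ΔT ≈ 108.2 K

S = 2210/2.19² = 460.8 W m⁻².
T_eq = [S(1−A)/(4σ)]^(1/4) = [460.8×0.39/(4×5.67×10⁻⁸)]^(1/4) = 167.8 K.
ΔT = T_surf − T_eq = 276 − 167.8.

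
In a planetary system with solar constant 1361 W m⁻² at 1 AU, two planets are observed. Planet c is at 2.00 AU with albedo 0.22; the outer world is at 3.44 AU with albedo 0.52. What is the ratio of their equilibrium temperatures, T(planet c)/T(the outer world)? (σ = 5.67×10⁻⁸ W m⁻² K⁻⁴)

T₁/T₂ ≈ 1.481

T_eq = [S₀(1−A)/(4σd²)]^(1/4), so T ∝ (1−A)^(1/4) / √d.
T₁ = [1361×0.78/(4×5.67×10⁻⁸×2.00²)]^(1/4) = 184.95 K.
T₂ = [1361×0.48/(4×5.67×10⁻⁸×3.44²)]^(1/4) = 124.91 K.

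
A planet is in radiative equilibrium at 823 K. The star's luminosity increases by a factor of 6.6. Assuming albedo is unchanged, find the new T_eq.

T_eq ∝ L^(1/4) · d^(−1/2).
T′ = 823 × 6.6^(1/4) = 1320 K.

T_eq ≈ 1320 K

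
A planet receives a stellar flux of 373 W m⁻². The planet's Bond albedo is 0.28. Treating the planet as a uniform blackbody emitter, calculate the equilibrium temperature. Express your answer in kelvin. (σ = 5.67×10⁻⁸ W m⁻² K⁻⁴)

T_eq ≈ 186 K

Energy balance: absorbed = emitted ⇒ πR²·S(1−A) = 4πR²·σT_eq⁴, so T_eq⁴ = S(1−A)/(4σ).
T_eq = [373 × 0.72 / (4 × 5.67×10⁻⁸)]^(1/4) = (1.18×10⁹)^(1/4) = 186 K.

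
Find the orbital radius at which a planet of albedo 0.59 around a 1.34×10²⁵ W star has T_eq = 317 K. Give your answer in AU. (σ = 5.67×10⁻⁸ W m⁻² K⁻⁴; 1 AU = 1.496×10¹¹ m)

d ≈ 0.0924 AU

From T_eq⁴ = L(1−A)/(16πσd²): d = √[L(1−A)/(16πσT_eq⁴)].
d = √[1.34×10²⁵ × 0.41 / (16π × 5.67×10⁻⁸ × (317)⁴)] = 1.38×10¹⁰ m = 0.0924 AU.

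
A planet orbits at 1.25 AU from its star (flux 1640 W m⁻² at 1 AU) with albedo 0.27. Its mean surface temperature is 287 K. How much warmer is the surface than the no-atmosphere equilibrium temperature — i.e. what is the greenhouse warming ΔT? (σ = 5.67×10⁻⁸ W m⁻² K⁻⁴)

S = 1640/1.25² = 1050 W m⁻².
T_eq = [S(1−A)/(4σ)]^(1/4) = [1050×0.73/(4×5.67×10⁻⁸)]^(1/4) = 241.1 K.
ΔT = T_surf − T_eq = 287 − 241.1.

ΔT ≈ 45.9 K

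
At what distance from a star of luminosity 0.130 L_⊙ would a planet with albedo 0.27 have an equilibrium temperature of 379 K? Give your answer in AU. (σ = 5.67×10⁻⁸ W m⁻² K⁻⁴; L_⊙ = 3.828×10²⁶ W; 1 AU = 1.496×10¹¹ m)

d ≈ 0.166 AU

L = 0.130 × 3.828×10²⁶ = 4.98×10²⁵ W.
From T_eq⁴ = L(1−A)/(16πσd²): d = √[L(1−A)/(16πσT_eq⁴)].
d = √[4.98×10²⁵ × 0.73 / (16π × 5.67×10⁻⁸ × (379)⁴)] = 2.49×10¹⁰ m = 0.166 AU.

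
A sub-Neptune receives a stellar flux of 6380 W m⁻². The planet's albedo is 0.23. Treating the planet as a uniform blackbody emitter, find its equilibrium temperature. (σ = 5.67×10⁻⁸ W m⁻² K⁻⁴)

Energy balance: absorbed = emitted ⇒ πR²·S(1−A) = 4πR²·σT_eq⁴, so T_eq⁴ = S(1−A)/(4σ).
T_eq = [6380 × 0.77 / (4 × 5.67×10⁻⁸)]^(1/4) = (2.17×10¹⁰)^(1/4) = 384 K.

T_eq ≈ 384 K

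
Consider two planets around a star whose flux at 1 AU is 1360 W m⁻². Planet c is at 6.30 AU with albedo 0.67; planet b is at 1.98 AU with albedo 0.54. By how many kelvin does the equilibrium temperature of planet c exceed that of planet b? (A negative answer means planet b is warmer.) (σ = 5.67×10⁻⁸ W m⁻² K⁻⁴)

ΔT ≈ -78.8 K

T_eq = [S₀(1−A)/(4σd²)]^(1/4), so T ∝ (1−A)^(1/4) / √d.
T₁ = [1360×0.33/(4×5.67×10⁻⁸×6.30²)]^(1/4) = 84.03 K.
T₂ = [1360×0.46/(4×5.67×10⁻⁸×1.98²)]^(1/4) = 162.87 K.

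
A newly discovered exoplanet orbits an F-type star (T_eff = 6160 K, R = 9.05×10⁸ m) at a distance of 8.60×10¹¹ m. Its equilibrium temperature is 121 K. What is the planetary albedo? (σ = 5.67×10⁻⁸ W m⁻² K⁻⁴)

A ≈ 0.46

L = 4πR_⋆²σT_⋆⁴ = 4π(9.05×10⁸)² × 5.67×10⁻⁸ × (6160)⁴ = 8.40×10²⁶ W.
S = L/(4πd²) = 90.4 W m⁻².
From T_eq⁴ = S(1−A)/(4σ): 1−A = 4σT_eq⁴/S.
1−A = 4 × 5.67×10⁻⁸ × (121)⁴ / 90.4 = 0.538.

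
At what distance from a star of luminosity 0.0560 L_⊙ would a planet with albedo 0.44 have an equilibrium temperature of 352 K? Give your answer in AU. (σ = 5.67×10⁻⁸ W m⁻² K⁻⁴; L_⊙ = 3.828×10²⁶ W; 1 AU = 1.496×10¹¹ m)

d ≈ 0.111 AU

L = 0.0560 × 3.828×10²⁶ = 2.14×10²⁵ W.
From T_eq⁴ = L(1−A)/(16πσd²): d = √[L(1−A)/(16πσT_eq⁴)].
d = √[2.14×10²⁵ × 0.56 / (16π × 5.67×10⁻⁸ × (352)⁴)] = 1.66×10¹⁰ m = 0.111 AU.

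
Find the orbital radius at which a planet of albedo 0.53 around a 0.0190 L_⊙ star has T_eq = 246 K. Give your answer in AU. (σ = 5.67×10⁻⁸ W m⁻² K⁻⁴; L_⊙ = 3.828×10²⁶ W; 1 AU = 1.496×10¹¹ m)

L = 0.0190 × 3.828×10²⁶ = 7.27×10²⁴ W.
From T_eq⁴ = L(1−A)/(16πσd²): d = √[L(1−A)/(16πσT_eq⁴)].
d = √[7.27×10²⁴ × 0.47 / (16π × 5.67×10⁻⁸ × (246)⁴)] = 1.81×10¹⁰ m = 0.121 AU.

d ≈ 0.121 AU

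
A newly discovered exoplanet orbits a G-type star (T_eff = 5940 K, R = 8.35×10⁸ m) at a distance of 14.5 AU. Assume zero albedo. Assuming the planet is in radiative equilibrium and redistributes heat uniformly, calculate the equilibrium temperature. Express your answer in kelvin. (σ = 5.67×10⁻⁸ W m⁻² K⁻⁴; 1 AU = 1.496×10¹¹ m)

d = 14.5 AU = 2.17×10¹² m.
L = 4πR_⋆²σT_⋆⁴ = 4π(8.35×10⁸)² × 5.67×10⁻⁸ × (5940)⁴ = 6.18×10²⁶ W.
S = L/(4πd²) = 10.5 W m⁻².
Energy balance: absorbed = emitted ⇒ πR²·S(1−A) = 4πR²·σT_eq⁴, so T_eq⁴ = S(1−A)/(4σ).
T_eq = [10.5 × 1.00 / (4 × 5.67×10⁻⁸)]^(1/4) = (4.61×10⁷)^(1/4) = 82.4 K.

T_eq ≈ 82.4 K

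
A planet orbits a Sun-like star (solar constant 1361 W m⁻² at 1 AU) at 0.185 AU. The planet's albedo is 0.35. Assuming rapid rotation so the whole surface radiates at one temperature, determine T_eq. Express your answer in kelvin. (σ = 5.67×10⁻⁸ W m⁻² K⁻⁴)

T_eq ≈ 581 K

Flux at 0.185 AU: S = 1361/0.185² = 3.98×10⁴ W m⁻².
Energy balance: absorbed = emitted ⇒ πR²·S(1−A) = 4πR²·σT_eq⁴, so T_eq⁴ = S(1−A)/(4σ).
T_eq = [3.98×10⁴ × 0.65 / (4 × 5.67×10⁻⁸)]^(1/4) = (1.14×10¹¹)^(1/4) = 581 K.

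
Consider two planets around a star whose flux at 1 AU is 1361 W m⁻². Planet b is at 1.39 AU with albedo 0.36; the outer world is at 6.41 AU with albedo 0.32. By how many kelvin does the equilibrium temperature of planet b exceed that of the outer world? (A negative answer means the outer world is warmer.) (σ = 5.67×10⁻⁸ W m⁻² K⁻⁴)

T_eq = [S₀(1−A)/(4σd²)]^(1/4), so T ∝ (1−A)^(1/4) / √d.
T₁ = [1361×0.64/(4×5.67×10⁻⁸×1.39²)]^(1/4) = 211.15 K.
T₂ = [1361×0.68/(4×5.67×10⁻⁸×6.41²)]^(1/4) = 99.83 K.

ΔT ≈ 111.3 K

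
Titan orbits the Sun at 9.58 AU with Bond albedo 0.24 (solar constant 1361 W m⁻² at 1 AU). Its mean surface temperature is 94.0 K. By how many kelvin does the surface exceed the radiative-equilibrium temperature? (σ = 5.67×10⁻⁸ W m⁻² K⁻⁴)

ΔT ≈ 10.0 K

S = 1361/9.58² = 14.83 W m⁻².
T_eq = [S(1−A)/(4σ)]^(1/4) = [14.83×0.76/(4×5.67×10⁻⁸)]^(1/4) = 84.0 K.
ΔT = T_surf − T_eq = 94 − 84.0.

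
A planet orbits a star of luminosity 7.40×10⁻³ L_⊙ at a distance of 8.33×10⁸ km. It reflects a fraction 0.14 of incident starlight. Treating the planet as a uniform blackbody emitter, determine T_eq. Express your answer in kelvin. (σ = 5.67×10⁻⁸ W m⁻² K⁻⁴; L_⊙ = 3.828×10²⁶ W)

d = 8.33×10⁸ km = 8.33×10¹¹ m.
L = 7.40×10⁻³ × 3.828×10²⁶ = 2.83×10²⁴ W.
Flux: S = L/(4πd²) = 2.83×10²⁴/(4π×(8.33×10¹¹)²) = 0.325 W m⁻².
Energy balance: absorbed = emitted ⇒ πR²·S(1−A) = 4πR²·σT_eq⁴, so T_eq⁴ = S(1−A)/(4σ).
T_eq = [0.325 × 0.86 / (4 × 5.67×10⁻⁸)]^(1/4) = (1.23×10⁶)^(1/4) = 33.3 K.

T_eq ≈ 33.3 K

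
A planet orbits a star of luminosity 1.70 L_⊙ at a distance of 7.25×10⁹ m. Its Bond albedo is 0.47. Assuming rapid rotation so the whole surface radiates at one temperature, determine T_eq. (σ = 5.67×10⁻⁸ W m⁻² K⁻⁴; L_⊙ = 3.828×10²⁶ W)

T_eq ≈ 1230 K

L = 1.70 × 3.828×10²⁶ = 6.51×10²⁶ W.
Flux: S = L/(4πd²) = 6.51×10²⁶/(4π×(7.25×10⁹)²) = 9.85×10⁵ W m⁻².
Energy balance: absorbed = emitted ⇒ πR²·S(1−A) = 4πR²·σT_eq⁴, so T_eq⁴ = S(1−A)/(4σ).
T_eq = [9.85×10⁵ × 0.53 / (4 × 5.67×10⁻⁸)]^(1/4) = (2.30×10¹²)^(1/4) = 1230 K.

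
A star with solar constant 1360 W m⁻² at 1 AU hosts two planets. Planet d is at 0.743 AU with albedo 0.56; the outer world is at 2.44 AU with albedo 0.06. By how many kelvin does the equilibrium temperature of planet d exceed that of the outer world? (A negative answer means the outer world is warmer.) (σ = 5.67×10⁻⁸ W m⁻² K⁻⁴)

ΔT ≈ 87.5 K

T_eq = [S₀(1−A)/(4σd²)]^(1/4), so T ∝ (1−A)^(1/4) / √d.
T₁ = [1360×0.44/(4×5.67×10⁻⁸×0.743²)]^(1/4) = 262.93 K.
T₂ = [1360×0.94/(4×5.67×10⁻⁸×2.44²)]^(1/4) = 175.41 K.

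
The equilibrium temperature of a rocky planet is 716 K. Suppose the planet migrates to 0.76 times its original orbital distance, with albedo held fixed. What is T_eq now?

T_eq ≈ 821 K

T_eq ∝ L^(1/4) · d^(−1/2).
T′ = 716 / 0.76^(1/2) = 821 K.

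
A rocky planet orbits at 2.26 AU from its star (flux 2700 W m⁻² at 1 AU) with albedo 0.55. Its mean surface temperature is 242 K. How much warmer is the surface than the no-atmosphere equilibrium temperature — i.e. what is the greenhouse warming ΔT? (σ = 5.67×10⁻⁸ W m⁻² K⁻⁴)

S = 2700/2.26² = 528.6 W m⁻².
T_eq = [S(1−A)/(4σ)]^(1/4) = [528.6×0.45/(4×5.67×10⁻⁸)]^(1/4) = 180.0 K.
ΔT = T_surf − T_eq = 242 − 180.0.

ΔT ≈ 62.0 K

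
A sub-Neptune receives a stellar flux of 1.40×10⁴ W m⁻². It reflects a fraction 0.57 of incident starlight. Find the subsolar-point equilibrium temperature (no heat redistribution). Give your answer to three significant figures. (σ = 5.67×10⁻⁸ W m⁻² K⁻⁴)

At the subsolar point the surface absorbs S(1−A) and emits σT⁴ per unit area — no factor of 4, since only the local patch is in balance.
T = [1.40×10⁴ × 0.43 / 5.67×10⁻⁸]^(1/4) = (1.06×10¹¹)^(1/4) = 571 K.

T_ss ≈ 571 K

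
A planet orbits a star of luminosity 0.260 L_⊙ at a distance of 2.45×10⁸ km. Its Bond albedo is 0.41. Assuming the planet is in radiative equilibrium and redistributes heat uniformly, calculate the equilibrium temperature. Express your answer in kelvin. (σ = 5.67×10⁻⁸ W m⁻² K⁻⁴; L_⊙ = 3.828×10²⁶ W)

d = 2.45×10⁸ km = 2.45×10¹¹ m.
L = 0.260 × 3.828×10²⁶ = 9.95×10²⁵ W.
Flux: S = L/(4πd²) = 9.95×10²⁵/(4π×(2.45×10¹¹)²) = 132 W m⁻².
Energy balance: absorbed = emitted ⇒ πR²·S(1−A) = 4πR²·σT_eq⁴, so T_eq⁴ = S(1−A)/(4σ).
T_eq = [132 × 0.59 / (4 × 5.67×10⁻⁸)]^(1/4) = (3.43×10⁸)^(1/4) = 136 K.

T_eq ≈ 136 K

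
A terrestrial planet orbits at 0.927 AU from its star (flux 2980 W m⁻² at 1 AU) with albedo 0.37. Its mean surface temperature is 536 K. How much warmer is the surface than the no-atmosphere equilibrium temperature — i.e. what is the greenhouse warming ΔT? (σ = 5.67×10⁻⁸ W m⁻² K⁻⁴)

ΔT ≈ 222.7 K

S = 2980/0.927² = 3468 W m⁻².
T_eq = [S(1−A)/(4σ)]^(1/4) = [3468×0.63/(4×5.67×10⁻⁸)]^(1/4) = 313.3 K.
ΔT = T_surf − T_eq = 536 − 313.3.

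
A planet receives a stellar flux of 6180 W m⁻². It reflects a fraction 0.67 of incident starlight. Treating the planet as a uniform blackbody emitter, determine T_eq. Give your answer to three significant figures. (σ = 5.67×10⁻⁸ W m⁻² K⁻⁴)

Energy balance: absorbed = emitted ⇒ πR²·S(1−A) = 4πR²·σT_eq⁴, so T_eq⁴ = S(1−A)/(4σ).
T_eq = [6180 × 0.33 / (4 × 5.67×10⁻⁸)]^(1/4) = (8.99×10⁹)^(1/4) = 308 K.

T_eq ≈ 308 K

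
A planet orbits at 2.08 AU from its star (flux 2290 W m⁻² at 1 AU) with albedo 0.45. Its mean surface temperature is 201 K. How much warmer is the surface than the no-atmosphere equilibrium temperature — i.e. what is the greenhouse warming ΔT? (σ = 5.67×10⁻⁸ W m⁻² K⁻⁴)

ΔT ≈ 11.7 K

S = 2290/2.08² = 529.3 W m⁻².
T_eq = [S(1−A)/(4σ)]^(1/4) = [529.3×0.55/(4×5.67×10⁻⁸)]^(1/4) = 189.3 K.
ΔT = T_surf − T_eq = 201 − 189.3.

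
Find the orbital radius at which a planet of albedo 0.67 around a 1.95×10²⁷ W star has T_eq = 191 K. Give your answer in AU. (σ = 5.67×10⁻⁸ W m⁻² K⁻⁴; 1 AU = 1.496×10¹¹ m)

d ≈ 2.75 AU

From T_eq⁴ = L(1−A)/(16πσd²): d = √[L(1−A)/(16πσT_eq⁴)].
d = √[1.95×10²⁷ × 0.33 / (16π × 5.67×10⁻⁸ × (191)⁴)] = 4.12×10¹¹ m = 2.75 AU.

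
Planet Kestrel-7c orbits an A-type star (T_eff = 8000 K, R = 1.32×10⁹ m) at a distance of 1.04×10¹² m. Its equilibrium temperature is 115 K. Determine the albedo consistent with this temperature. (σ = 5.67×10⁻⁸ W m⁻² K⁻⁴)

L = 4πR_⋆²σT_⋆⁴ = 4π(1.32×10⁹)² × 5.67×10⁻⁸ × (8000)⁴ = 5.09×10²⁷ W.
S = L/(4πd²) = 374 W m⁻².
From T_eq⁴ = S(1−A)/(4σ): 1−A = 4σT_eq⁴/S.
1−A = 4 × 5.67×10⁻⁸ × (115)⁴ / 374 = 0.106.

A ≈ 0.89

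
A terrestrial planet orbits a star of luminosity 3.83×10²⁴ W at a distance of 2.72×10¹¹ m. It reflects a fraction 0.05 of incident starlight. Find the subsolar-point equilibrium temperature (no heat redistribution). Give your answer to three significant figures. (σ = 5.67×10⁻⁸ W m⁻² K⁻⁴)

T_ss ≈ 91.1 K

Flux: S = L/(4πd²) = 3.83×10²⁴/(4π×(2.72×10¹¹)²) = 4.12 W m⁻².
At the subsolar point the surface absorbs S(1−A) and emits σT⁴ per unit area — no factor of 4, since only the local patch is in balance.
T = [4.12 × 0.95 / 5.67×10⁻⁸]^(1/4) = (6.90×10⁷)^(1/4) = 91.1 K.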